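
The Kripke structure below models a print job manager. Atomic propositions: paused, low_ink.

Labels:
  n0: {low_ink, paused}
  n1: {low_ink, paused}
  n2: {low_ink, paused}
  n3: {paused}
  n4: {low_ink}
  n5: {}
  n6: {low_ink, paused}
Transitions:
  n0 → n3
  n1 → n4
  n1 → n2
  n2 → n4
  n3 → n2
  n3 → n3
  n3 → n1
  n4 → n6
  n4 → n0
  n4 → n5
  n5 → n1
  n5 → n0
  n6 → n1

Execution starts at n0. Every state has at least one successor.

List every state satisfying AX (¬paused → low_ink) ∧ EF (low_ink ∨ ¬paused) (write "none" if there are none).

States satisfying ¬paused → low_ink: {n0, n1, n2, n3, n4, n6}.
States satisfying AX (¬paused → low_ink): {n0, n1, n2, n3, n5, n6}.
States satisfying low_ink ∨ ¬paused: {n0, n1, n2, n4, n5, n6}.
States satisfying EF (low_ink ∨ ¬paused): {n0, n1, n2, n3, n4, n5, n6}.
States satisfying AX (¬paused → low_ink) ∧ EF (low_ink ∨ ¬paused): {n0, n1, n2, n3, n5, n6}.

{n0, n1, n2, n3, n5, n6}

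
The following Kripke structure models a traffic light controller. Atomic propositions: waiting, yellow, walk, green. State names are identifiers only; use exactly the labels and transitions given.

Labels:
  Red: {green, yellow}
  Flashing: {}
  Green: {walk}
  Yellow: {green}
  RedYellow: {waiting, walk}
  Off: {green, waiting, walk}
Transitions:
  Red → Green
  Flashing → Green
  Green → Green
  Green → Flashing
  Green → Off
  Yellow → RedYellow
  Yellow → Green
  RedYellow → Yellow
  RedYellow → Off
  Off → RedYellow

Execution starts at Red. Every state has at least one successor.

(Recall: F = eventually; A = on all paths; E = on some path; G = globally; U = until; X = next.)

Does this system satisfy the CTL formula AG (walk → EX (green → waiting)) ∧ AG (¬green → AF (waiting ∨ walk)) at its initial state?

Satisfied

States satisfying walk → EX (green → waiting): {Red, Flashing, Green, Yellow, RedYellow, Off}.
States satisfying AG (walk → EX (green → waiting)): {Red, Flashing, Green, Yellow, RedYellow, Off}.
States satisfying ¬green → AF (waiting ∨ walk): {Red, Flashing, Green, Yellow, RedYellow, Off}.
States satisfying AG (¬green → AF (waiting ∨ walk)): {Red, Flashing, Green, Yellow, RedYellow, Off}.
States satisfying AG (walk → EX (green → waiting)) ∧ AG (¬green → AF (waiting ∨ walk)): {Red, Flashing, Green, Yellow, RedYellow, Off}.
Red ∈ Sat(AG (walk → EX (green → waiting)) ∧ AG (¬green → AF (waiting ∨ walk))).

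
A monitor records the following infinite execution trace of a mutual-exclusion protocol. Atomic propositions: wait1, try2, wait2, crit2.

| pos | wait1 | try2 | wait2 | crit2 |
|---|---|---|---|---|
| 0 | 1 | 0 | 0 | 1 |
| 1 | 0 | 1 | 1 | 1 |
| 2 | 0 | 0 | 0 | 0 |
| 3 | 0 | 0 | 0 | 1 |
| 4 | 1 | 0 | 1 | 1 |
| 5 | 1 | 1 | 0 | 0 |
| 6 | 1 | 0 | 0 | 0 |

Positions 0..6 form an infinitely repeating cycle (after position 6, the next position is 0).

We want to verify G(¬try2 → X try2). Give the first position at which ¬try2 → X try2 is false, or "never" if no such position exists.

Check ¬try2 → X try2 at each position in order: 0 ✓, 1 ✓.
At position 2 the labels are {} and the next position 3 has {crit2}, so ¬try2 → X try2 is false there. This is the first violation.

2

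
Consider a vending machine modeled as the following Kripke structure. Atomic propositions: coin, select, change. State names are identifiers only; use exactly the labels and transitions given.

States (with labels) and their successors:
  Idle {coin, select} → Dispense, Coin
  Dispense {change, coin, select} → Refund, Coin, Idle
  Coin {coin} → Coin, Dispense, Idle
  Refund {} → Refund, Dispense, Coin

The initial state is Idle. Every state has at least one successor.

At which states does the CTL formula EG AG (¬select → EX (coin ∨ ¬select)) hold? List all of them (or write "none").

{Idle, Dispense, Coin, Refund}

States satisfying AG (¬select → EX (coin ∨ ¬select)): {Idle, Dispense, Coin, Refund}.
States satisfying EG AG (¬select → EX (coin ∨ ¬select)): {Idle, Dispense, Coin, Refund}.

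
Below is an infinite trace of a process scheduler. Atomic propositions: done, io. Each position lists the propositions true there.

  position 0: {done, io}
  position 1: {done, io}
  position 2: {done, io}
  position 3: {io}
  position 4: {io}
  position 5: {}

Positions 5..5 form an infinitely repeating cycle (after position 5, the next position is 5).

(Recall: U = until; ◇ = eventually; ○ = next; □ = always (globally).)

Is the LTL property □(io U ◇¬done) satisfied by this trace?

io U ◇¬done holds at every position 0..5, and those are all positions ever visited, so □(io U ◇¬done) holds.

Yes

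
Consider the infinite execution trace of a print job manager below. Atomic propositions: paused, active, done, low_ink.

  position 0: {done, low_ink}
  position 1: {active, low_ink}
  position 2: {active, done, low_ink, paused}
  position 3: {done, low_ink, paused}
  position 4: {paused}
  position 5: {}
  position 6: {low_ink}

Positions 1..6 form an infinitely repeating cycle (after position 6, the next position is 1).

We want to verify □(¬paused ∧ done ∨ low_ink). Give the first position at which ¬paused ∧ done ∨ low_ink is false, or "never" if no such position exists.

Check ¬paused ∧ done ∨ low_ink at each position in order: 0 ✓, 1 ✓, 2 ✓, 3 ✓.
At position 4 the labels are {paused}, so ¬paused ∧ done ∨ low_ink is false there. This is the first violation.

4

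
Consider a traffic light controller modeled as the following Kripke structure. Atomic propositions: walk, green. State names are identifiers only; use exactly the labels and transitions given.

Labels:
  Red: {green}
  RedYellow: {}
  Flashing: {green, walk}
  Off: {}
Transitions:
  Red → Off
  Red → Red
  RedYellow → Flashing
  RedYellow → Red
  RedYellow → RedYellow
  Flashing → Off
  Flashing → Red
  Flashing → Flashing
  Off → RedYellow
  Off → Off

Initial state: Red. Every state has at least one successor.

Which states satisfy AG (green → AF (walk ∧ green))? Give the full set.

States satisfying green → AF (walk ∧ green): {RedYellow, Flashing, Off}.
States satisfying AG (green → AF (walk ∧ green)): ∅.

none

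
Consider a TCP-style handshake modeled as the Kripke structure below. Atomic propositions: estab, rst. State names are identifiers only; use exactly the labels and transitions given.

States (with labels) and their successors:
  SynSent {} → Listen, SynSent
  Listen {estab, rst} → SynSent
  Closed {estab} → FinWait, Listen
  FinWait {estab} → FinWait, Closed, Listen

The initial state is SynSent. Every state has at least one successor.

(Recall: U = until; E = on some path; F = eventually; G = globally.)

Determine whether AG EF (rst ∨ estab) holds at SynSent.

Satisfied

States satisfying EF (rst ∨ estab): {SynSent, Listen, Closed, FinWait}.
States satisfying AG EF (rst ∨ estab): {SynSent, Listen, Closed, FinWait}.
Every state reachable from SynSent satisfies EF (rst ∨ estab).
SynSent ∈ Sat(AG EF (rst ∨ estab)).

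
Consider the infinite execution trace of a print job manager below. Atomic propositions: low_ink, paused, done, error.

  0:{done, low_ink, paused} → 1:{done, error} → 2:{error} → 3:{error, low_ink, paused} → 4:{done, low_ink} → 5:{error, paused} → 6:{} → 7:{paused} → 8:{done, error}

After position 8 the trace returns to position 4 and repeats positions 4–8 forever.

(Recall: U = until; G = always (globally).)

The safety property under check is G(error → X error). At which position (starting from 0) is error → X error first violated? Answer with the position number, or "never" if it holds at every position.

3

Check error → X error at each position in order: 0 ✓, 1 ✓, 2 ✓.
At position 3 the labels are {error, low_ink, paused} and the next position 4 has {done, low_ink}, so error → X error is false there. This is the first violation.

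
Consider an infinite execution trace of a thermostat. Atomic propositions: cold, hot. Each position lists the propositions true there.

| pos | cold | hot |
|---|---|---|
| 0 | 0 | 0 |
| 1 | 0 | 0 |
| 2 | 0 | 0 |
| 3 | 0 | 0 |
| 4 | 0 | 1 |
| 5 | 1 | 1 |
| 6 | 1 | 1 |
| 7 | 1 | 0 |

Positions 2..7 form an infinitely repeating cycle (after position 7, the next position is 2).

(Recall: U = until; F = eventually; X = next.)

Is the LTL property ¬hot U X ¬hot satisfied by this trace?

Walking from position 0: X ¬hot first holds at position 0, and ¬hot holds at every earlier position along the way, so ¬hot U X ¬hot holds.

Satisfied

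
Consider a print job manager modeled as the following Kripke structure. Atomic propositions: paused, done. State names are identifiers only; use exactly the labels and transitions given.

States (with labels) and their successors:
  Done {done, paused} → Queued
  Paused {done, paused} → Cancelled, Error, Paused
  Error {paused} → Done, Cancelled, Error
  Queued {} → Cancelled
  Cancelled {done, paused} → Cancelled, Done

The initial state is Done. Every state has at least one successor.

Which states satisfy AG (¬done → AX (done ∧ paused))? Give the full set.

{Done, Queued, Cancelled}

States satisfying ¬done → AX (done ∧ paused): {Done, Paused, Queued, Cancelled}.
States satisfying AG (¬done → AX (done ∧ paused)): {Done, Queued, Cancelled}.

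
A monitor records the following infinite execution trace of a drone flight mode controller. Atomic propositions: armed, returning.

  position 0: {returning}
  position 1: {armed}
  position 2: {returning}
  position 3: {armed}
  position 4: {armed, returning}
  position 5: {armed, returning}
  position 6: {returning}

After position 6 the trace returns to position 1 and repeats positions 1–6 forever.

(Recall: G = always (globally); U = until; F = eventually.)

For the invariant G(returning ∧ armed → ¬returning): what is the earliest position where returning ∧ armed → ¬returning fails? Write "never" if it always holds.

4

Check returning ∧ armed → ¬returning at each position in order: 0 ✓, 1 ✓, 2 ✓, 3 ✓.
At position 4 the labels are {armed, returning}, so returning ∧ armed → ¬returning is false there. This is the first violation.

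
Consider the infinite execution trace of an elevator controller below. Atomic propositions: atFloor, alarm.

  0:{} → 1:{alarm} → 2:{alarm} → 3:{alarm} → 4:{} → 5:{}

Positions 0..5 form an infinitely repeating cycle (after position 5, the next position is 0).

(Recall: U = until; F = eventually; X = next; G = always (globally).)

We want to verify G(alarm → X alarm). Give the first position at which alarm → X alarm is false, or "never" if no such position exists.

Check alarm → X alarm at each position in order: 0 ✓, 1 ✓, 2 ✓.
At position 3 the labels are {alarm} and the next position 4 has {}, so alarm → X alarm is false there. This is the first violation.

3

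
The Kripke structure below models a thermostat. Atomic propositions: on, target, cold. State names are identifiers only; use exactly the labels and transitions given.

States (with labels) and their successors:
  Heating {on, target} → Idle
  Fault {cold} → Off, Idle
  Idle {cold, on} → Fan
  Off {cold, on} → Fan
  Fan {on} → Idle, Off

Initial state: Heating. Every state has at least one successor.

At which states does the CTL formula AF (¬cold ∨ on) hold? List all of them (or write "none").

States satisfying ¬cold ∨ on: {Heating, Idle, Off, Fan}.
States satisfying AF (¬cold ∨ on): {Heating, Fault, Idle, Off, Fan}.

{Heating, Fault, Idle, Off, Fan}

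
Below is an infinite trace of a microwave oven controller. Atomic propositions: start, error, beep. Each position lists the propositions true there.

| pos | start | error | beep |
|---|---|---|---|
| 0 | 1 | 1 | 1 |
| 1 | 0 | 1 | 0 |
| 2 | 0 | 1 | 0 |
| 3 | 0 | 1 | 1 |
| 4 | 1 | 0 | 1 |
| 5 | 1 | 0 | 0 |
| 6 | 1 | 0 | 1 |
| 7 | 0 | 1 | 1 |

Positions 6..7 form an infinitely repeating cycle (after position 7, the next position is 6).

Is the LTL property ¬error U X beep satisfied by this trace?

No

Walking from position 0: at position 0, X beep has not yet held and ¬error fails, so ¬error U X beep is false.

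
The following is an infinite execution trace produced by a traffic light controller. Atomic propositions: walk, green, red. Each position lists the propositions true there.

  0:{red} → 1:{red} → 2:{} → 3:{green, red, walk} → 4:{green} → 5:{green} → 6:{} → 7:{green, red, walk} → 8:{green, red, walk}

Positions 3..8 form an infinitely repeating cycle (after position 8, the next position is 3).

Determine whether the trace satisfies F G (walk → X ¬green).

No

G (walk → X ¬green) is false at every position 0..8, so it never becomes true and F G (walk → X ¬green) fails.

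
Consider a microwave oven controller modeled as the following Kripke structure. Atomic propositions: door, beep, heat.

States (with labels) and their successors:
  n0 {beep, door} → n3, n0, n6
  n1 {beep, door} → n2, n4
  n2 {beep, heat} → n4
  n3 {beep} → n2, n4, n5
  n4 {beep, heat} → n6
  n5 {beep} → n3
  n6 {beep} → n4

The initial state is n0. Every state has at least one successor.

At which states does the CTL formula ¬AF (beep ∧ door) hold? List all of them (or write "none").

{n2, n3, n4, n5, n6}

States satisfying beep ∧ door: {n0, n1}.
States satisfying AF (beep ∧ door): {n0, n1}.
States satisfying ¬AF (beep ∧ door): {n2, n3, n4, n5, n6}.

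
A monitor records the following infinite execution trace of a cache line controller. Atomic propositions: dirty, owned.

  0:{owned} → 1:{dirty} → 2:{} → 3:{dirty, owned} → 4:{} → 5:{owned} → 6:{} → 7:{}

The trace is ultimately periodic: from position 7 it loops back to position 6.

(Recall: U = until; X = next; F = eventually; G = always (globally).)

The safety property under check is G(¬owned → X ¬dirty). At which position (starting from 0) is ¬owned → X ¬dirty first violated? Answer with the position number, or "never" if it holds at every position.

Check ¬owned → X ¬dirty at each position in order: 0 ✓, 1 ✓.
At position 2 the labels are {} and the next position 3 has {dirty, owned}, so ¬owned → X ¬dirty is false there. This is the first violation.

2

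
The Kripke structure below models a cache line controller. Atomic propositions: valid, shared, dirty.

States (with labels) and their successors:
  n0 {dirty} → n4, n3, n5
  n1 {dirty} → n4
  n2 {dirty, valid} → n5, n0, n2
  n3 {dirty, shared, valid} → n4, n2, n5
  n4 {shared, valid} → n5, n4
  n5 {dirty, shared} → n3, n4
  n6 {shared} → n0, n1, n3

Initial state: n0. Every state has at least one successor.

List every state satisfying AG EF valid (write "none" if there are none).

States satisfying EF valid: {n0, n1, n2, n3, n4, n5, n6}.
States satisfying AG EF valid: {n0, n1, n2, n3, n4, n5, n6}.

{n0, n1, n2, n3, n4, n5, n6}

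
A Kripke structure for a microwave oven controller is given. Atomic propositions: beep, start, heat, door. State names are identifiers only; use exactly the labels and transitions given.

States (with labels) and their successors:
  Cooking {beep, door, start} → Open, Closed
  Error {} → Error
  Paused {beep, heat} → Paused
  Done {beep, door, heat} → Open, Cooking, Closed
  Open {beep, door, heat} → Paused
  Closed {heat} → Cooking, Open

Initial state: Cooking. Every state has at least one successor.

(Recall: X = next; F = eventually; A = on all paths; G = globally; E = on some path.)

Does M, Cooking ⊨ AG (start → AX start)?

States satisfying start → AX start: {Error, Paused, Done, Open, Closed}.
States satisfying AG (start → AX start): {Error, Paused, Open}.
Cooking is reachable from Cooking and violates start → AX start, so AG fails at Cooking.
Cooking ∉ Sat(AG (start → AX start)).

Violated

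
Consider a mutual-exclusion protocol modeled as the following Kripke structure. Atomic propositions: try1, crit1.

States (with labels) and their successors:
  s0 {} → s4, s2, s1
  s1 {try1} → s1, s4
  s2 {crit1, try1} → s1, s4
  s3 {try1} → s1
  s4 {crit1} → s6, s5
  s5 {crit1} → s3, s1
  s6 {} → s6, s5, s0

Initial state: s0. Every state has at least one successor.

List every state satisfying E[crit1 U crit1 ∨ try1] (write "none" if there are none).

States satisfying crit1: {s2, s4, s5}.
States satisfying crit1 ∨ try1: {s1, s2, s3, s4, s5}.
States satisfying E[crit1 U crit1 ∨ try1]: {s1, s2, s3, s4, s5}.

{s1, s2, s3, s4, s5}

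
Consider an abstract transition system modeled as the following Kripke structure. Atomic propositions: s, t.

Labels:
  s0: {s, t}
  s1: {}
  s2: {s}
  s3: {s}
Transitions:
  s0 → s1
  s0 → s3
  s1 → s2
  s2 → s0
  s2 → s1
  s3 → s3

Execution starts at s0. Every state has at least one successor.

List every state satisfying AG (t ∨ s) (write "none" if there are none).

States satisfying t ∨ s: {s0, s2, s3}.
States satisfying AG (t ∨ s): {s3}.

{s3}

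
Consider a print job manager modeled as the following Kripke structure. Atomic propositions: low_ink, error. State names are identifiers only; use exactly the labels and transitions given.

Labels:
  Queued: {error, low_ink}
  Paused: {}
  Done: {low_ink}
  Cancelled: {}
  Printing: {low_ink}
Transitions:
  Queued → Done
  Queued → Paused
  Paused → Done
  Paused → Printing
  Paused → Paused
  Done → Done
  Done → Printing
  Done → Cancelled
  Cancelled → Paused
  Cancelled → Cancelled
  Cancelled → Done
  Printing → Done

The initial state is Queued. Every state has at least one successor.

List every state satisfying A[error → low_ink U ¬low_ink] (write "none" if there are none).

States satisfying error → low_ink: {Queued, Paused, Done, Cancelled, Printing}.
States satisfying ¬low_ink: {Paused, Cancelled}.
States satisfying A[error → low_ink U ¬low_ink]: {Paused, Cancelled}.

{Paused, Cancelled}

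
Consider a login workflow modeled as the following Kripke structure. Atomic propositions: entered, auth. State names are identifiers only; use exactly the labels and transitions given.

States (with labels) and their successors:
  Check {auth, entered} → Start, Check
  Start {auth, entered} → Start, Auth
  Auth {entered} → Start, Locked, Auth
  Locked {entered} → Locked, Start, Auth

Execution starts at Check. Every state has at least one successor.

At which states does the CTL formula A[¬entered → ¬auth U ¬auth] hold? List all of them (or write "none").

{Auth, Locked}

States satisfying ¬entered → ¬auth: {Check, Start, Auth, Locked}.
States satisfying ¬auth: {Auth, Locked}.
States satisfying A[¬entered → ¬auth U ¬auth]: {Auth, Locked}.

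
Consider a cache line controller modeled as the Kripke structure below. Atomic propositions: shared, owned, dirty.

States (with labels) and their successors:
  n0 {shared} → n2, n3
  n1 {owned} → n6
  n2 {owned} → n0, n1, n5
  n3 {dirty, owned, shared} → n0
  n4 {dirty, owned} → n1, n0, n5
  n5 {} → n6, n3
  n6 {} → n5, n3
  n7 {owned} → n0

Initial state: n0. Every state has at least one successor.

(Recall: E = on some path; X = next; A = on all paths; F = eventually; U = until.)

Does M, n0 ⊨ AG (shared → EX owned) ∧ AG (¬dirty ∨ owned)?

No

States satisfying shared → EX owned: {n0, n1, n2, n4, n5, n6, n7}.
States satisfying AG (shared → EX owned): ∅.
States satisfying ¬dirty ∨ owned: {n0, n1, n2, n3, n4, n5, n6, n7}.
States satisfying AG (¬dirty ∨ owned): {n0, n1, n2, n3, n4, n5, n6, n7}.
States satisfying AG (shared → EX owned) ∧ AG (¬dirty ∨ owned): ∅.
n0 ∉ Sat(AG (shared → EX owned) ∧ AG (¬dirty ∨ owned)).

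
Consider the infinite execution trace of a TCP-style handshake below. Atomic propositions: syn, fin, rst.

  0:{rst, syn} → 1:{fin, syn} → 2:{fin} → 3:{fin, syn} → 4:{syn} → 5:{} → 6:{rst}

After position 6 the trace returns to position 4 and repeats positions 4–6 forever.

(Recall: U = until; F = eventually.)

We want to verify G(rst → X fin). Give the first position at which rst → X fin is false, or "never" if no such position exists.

Check rst → X fin at each position in order: 0 ✓, 1 ✓, 2 ✓, 3 ✓, 4 ✓, 5 ✓.
At position 6 the labels are {rst} and the next position 4 has {syn}, so rst → X fin is false there. This is the first violation.

6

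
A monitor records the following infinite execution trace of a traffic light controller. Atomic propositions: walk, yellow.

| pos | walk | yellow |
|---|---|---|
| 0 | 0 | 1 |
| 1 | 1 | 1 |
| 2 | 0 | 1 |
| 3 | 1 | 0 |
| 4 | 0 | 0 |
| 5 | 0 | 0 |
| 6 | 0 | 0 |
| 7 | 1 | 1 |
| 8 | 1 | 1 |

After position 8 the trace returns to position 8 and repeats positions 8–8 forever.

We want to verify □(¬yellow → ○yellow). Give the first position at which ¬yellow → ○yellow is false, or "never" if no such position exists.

3

Check ¬yellow → ○yellow at each position in order: 0 ✓, 1 ✓, 2 ✓.
At position 3 the labels are {walk} and the next position 4 has {}, so ¬yellow → ○yellow is false there. This is the first violation.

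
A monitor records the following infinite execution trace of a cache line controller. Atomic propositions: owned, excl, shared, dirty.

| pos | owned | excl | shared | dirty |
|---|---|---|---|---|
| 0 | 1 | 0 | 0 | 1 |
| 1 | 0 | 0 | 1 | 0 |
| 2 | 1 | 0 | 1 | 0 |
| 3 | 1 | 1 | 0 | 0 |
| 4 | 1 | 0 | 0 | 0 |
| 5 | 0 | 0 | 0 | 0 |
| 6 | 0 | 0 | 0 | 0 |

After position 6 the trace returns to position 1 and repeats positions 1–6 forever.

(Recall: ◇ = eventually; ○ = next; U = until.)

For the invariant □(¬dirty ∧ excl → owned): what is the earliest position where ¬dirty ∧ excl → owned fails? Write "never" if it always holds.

never

¬dirty ∧ excl → owned holds at every position 0..6, and those are all the positions the trace ever visits, so the invariant □(¬dirty ∧ excl → owned) is never violated.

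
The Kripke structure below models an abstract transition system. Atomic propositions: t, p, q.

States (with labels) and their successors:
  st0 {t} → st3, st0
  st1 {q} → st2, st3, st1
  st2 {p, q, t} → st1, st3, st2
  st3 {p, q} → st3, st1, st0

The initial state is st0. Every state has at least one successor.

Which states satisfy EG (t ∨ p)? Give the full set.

{st0, st2, st3}

States satisfying t ∨ p: {st0, st2, st3}.
States satisfying EG (t ∨ p): {st0, st2, st3}.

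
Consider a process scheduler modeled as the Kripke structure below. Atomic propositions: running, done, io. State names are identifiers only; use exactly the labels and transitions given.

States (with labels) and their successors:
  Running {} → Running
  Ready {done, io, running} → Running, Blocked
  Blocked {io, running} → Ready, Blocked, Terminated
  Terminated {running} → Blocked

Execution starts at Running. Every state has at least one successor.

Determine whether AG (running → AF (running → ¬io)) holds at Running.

Yes

States satisfying running → AF (running → ¬io): {Running, Terminated}.
States satisfying AG (running → AF (running → ¬io)): {Running}.
Every state reachable from Running satisfies running → AF (running → ¬io).
Running ∈ Sat(AG (running → AF (running → ¬io))).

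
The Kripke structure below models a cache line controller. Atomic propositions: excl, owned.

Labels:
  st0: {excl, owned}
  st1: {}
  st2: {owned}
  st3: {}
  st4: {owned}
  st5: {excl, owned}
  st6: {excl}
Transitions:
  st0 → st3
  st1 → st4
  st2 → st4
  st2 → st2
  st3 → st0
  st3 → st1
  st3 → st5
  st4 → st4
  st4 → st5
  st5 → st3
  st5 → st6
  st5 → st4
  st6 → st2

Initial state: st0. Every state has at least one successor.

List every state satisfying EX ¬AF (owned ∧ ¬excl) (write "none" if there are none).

States satisfying ¬AF (owned ∧ ¬excl): {st0, st3, st5}.
States satisfying EX ¬AF (owned ∧ ¬excl): {st0, st3, st4, st5}.

{st0, st3, st4, st5}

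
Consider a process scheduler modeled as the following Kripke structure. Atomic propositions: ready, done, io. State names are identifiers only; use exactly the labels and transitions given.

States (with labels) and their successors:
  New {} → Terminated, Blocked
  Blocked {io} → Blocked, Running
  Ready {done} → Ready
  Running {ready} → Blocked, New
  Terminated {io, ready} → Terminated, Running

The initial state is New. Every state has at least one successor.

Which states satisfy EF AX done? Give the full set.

States satisfying AX done: {Ready}.
States satisfying EF AX done: {Ready}.

{Ready}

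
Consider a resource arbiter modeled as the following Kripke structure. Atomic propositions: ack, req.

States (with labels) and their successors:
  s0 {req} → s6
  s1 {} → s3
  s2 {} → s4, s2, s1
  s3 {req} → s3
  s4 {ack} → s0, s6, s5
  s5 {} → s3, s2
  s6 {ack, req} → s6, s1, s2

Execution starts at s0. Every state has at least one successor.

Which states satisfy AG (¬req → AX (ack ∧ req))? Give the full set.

{s3}

States satisfying ¬req → AX (ack ∧ req): {s0, s3, s6}.
States satisfying AG (¬req → AX (ack ∧ req)): {s3}.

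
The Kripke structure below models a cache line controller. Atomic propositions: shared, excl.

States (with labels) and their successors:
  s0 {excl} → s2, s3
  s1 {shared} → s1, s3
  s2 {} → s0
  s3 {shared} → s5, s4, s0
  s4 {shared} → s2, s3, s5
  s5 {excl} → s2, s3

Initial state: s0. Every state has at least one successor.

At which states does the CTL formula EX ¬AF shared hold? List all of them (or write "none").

{s0, s2, s3, s4, s5}

States satisfying ¬AF shared: {s0, s2, s5}.
States satisfying EX ¬AF shared: {s0, s2, s3, s4, s5}.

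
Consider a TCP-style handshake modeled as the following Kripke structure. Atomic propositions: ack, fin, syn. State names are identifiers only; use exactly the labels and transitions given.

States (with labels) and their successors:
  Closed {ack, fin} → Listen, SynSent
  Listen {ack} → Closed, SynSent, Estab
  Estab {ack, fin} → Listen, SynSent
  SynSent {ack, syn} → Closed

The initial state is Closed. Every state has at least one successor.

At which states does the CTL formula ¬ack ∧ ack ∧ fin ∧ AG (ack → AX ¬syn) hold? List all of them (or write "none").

States satisfying ¬ack: ∅.
States satisfying ack ∧ fin: {Closed, Estab}.
States satisfying ¬ack ∧ ack ∧ fin: ∅.
States satisfying ack → AX ¬syn: {SynSent}.
States satisfying AG (ack → AX ¬syn): ∅.
States satisfying ¬ack ∧ ack ∧ fin ∧ AG (ack → AX ¬syn): ∅.

none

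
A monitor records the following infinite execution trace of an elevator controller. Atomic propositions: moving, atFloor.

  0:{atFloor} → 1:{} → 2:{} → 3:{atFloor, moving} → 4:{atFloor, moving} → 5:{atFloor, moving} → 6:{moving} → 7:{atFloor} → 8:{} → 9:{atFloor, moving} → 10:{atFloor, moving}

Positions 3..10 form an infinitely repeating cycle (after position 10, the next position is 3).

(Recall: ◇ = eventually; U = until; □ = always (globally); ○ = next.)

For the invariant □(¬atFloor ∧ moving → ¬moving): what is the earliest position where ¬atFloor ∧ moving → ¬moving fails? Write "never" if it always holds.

6

Check ¬atFloor ∧ moving → ¬moving at each position in order: 0 ✓, 1 ✓, 2 ✓, 3 ✓, 4 ✓, 5 ✓.
At position 6 the labels are {moving}, so ¬atFloor ∧ moving → ¬moving is false there. This is the first violation.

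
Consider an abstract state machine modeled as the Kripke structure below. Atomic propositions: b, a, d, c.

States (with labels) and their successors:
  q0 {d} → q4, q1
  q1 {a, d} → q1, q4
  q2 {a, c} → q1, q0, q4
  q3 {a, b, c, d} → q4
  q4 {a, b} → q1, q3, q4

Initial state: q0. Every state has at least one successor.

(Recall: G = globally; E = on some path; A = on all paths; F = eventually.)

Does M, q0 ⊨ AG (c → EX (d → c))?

Yes

States satisfying c → EX (d → c): {q0, q1, q2, q3, q4}.
States satisfying AG (c → EX (d → c)): {q0, q1, q2, q3, q4}.
Every state reachable from q0 satisfies c → EX (d → c).
q0 ∈ Sat(AG (c → EX (d → c))).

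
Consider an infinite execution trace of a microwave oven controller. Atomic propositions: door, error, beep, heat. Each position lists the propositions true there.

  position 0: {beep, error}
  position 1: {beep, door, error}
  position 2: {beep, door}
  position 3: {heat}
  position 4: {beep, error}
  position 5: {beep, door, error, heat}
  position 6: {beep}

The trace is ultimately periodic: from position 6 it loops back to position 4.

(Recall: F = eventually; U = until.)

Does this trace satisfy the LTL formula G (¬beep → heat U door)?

No

¬beep → heat U door must hold at every position from 0 onward. It fails at position 3, so G (¬beep → heat U door) is false.
Positions where ¬beep holds: 3.
Check heat U door at each: 3→fails.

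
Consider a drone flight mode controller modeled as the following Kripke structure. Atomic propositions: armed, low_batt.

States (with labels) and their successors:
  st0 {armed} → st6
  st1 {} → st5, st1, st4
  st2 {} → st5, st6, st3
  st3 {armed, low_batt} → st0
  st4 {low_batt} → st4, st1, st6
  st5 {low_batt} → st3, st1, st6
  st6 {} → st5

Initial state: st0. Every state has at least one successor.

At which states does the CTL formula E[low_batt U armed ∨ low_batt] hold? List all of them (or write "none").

States satisfying low_batt: {st3, st4, st5}.
States satisfying armed ∨ low_batt: {st0, st3, st4, st5}.
States satisfying E[low_batt U armed ∨ low_batt]: {st0, st3, st4, st5}.

{st0, st3, st4, st5}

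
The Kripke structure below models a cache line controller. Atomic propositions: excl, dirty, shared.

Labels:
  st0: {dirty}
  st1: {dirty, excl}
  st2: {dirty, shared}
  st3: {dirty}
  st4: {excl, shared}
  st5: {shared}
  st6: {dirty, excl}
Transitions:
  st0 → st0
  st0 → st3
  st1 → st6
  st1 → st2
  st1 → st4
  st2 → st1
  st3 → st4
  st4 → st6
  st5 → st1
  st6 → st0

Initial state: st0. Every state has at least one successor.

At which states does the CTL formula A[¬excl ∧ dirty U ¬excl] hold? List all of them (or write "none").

{st0, st2, st3, st5}

States satisfying ¬excl ∧ dirty: {st0, st2, st3}.
States satisfying ¬excl: {st0, st2, st3, st5}.
States satisfying A[¬excl ∧ dirty U ¬excl]: {st0, st2, st3, st5}.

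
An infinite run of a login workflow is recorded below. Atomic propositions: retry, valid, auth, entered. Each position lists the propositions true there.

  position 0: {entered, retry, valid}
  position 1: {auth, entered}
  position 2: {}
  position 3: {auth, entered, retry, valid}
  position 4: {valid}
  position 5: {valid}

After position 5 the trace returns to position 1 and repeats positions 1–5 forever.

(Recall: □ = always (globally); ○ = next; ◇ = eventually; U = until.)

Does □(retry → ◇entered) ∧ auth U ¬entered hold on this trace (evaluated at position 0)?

No

retry → ◇entered holds at every position 0..5, and those are all positions ever visited, so □(retry → ◇entered) holds.
Positions where retry holds: 0, 3.
Check ◇entered at each: 0→ok, 3→ok.
Walking from position 0: at position 0, ¬entered has not yet held and auth fails, so auth U ¬entered is false.
At position 0: □(retry → ◇entered) is true; auth U ¬entered is false; so □(retry → ◇entered) ∧ auth U ¬entered is false.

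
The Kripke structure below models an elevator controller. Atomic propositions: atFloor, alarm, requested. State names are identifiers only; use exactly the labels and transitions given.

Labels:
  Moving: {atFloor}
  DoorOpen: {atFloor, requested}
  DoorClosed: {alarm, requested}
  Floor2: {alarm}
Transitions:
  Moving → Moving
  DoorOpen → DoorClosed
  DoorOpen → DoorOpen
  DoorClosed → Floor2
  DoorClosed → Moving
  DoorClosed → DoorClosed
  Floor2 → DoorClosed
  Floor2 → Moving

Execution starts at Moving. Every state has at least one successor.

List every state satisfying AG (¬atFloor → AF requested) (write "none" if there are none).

States satisfying ¬atFloor → AF requested: {Moving, DoorOpen, DoorClosed}.
States satisfying AG (¬atFloor → AF requested): {Moving}.

{Moving}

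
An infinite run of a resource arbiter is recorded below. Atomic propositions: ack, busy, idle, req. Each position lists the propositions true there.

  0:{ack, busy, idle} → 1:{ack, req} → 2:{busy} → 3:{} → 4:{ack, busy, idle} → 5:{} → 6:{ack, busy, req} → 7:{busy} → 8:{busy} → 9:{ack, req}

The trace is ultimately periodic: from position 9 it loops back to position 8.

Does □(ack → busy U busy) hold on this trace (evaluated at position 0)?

No

ack → busy U busy must hold at every position from 0 onward. It fails at position 1, so □(ack → busy U busy) is false.
Positions where ack holds: 0, 1, 4, 6, 9.
Check busy U busy at each: 0→ok, 1→fails, 4→ok, 6→ok, 9→fails.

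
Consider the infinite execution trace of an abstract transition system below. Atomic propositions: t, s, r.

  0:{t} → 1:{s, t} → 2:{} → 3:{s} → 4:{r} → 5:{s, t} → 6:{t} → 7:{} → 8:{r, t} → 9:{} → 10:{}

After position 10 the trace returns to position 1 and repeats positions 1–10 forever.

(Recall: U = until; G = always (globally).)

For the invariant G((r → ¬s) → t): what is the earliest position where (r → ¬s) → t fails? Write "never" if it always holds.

2

Check (r → ¬s) → t at each position in order: 0 ✓, 1 ✓.
At position 2 the labels are {}, so (r → ¬s) → t is false there. This is the first violation.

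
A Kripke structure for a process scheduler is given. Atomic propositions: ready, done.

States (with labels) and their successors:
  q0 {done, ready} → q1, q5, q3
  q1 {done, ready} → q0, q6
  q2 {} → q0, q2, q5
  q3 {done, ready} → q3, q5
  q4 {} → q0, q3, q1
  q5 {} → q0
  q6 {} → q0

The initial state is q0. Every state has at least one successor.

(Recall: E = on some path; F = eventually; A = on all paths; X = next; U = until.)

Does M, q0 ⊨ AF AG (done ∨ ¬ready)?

States satisfying AG (done ∨ ¬ready): {q0, q1, q2, q3, q4, q5, q6}.
States satisfying AF AG (done ∨ ¬ready): {q0, q1, q2, q3, q4, q5, q6}.
q0 ∈ Sat(AF AG (done ∨ ¬ready)).

Yes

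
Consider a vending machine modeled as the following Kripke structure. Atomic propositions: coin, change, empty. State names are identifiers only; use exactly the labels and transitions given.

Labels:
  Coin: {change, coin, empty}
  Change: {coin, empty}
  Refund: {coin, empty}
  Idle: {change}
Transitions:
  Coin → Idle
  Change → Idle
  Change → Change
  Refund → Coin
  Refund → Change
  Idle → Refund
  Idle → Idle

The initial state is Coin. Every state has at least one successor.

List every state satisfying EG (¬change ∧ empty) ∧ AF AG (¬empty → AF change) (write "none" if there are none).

States satisfying ¬change ∧ empty: {Change, Refund}.
States satisfying EG (¬change ∧ empty): {Change, Refund}.
States satisfying AG (¬empty → AF change): {Coin, Change, Refund, Idle}.
States satisfying AF AG (¬empty → AF change): {Coin, Change, Refund, Idle}.
States satisfying EG (¬change ∧ empty) ∧ AF AG (¬empty → AF change): {Change, Refund}.

{Change, Refund}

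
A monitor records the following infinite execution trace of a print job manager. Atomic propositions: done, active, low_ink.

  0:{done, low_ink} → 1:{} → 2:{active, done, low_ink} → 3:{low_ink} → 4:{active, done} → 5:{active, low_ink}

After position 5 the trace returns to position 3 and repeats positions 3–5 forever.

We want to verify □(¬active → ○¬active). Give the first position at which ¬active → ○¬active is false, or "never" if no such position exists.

1

Check ¬active → ○¬active at each position in order: 0 ✓.
At position 1 the labels are {} and the next position 2 has {active, done, low_ink}, so ¬active → ○¬active is false there. This is the first violation.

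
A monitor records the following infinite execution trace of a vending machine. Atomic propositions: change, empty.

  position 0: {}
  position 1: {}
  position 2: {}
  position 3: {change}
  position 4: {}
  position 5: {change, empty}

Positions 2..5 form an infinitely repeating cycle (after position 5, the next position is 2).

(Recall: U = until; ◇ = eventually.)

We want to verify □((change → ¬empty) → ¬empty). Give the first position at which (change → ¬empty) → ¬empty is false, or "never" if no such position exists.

(change → ¬empty) → ¬empty holds at every position 0..5, and those are all the positions the trace ever visits, so the invariant □((change → ¬empty) → ¬empty) is never violated.

never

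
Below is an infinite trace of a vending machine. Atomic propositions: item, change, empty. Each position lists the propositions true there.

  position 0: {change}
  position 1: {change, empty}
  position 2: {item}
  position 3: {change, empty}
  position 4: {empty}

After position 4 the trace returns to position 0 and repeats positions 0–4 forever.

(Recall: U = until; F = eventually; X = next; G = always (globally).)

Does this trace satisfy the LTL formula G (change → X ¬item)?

change → X ¬item must hold at every position from 0 onward. It fails at position 1, so G (change → X ¬item) is false.
Positions where change holds: 0, 1, 3.
Check X ¬item at each: 0→ok, 1→fails, 3→ok.

Violated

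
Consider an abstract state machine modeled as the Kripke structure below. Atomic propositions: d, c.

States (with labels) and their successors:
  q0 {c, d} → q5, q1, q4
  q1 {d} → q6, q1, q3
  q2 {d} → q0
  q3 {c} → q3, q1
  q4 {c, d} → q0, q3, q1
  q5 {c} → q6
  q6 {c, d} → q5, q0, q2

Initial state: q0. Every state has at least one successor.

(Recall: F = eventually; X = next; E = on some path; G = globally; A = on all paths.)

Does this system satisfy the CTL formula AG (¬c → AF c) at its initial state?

Does not hold

States satisfying ¬c → AF c: {q0, q2, q3, q4, q5, q6}.
States satisfying AG (¬c → AF c): ∅.
q1 is reachable from q0 and violates ¬c → AF c, so AG fails at q0.
q0 ∉ Sat(AG (¬c → AF c)).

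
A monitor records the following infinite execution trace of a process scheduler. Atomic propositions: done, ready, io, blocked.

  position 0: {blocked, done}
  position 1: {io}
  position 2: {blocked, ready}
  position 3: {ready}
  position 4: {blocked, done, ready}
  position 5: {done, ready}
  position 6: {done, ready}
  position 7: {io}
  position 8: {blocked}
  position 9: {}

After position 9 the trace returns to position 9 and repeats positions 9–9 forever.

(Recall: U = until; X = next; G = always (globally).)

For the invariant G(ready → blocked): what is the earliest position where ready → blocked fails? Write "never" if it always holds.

3

Check ready → blocked at each position in order: 0 ✓, 1 ✓, 2 ✓.
At position 3 the labels are {ready}, so ready → blocked is false there. This is the first violation.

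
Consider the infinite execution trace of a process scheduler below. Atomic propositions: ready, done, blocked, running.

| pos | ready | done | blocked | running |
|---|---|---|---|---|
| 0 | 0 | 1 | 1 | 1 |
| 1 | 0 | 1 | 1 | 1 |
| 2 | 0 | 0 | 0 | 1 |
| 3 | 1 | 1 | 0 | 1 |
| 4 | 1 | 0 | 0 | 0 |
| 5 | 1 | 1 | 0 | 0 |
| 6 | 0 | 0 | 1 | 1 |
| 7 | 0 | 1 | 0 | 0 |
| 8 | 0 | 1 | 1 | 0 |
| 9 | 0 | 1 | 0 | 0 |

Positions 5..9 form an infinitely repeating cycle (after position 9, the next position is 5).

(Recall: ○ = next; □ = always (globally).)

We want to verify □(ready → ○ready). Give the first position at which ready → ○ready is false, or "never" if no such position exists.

5

Check ready → ○ready at each position in order: 0 ✓, 1 ✓, 2 ✓, 3 ✓, 4 ✓.
At position 5 the labels are {done, ready} and the next position 6 has {blocked, running}, so ready → ○ready is false there. This is the first violation.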